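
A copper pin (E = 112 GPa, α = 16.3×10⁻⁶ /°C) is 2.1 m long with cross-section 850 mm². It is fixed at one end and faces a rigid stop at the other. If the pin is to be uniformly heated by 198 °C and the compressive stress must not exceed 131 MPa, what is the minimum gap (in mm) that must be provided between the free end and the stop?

With no wall the pin would lengthen by αΔT L = 16.3×10⁻⁶ × 198 × 2100 = 6.778 mm.
At the allowable stress the elastic shortening the wall may impose is σL/E = 131 × 2100 / (112×10³) = 2.456 mm.
The gap must absorb the remainder: g_min = 6.778 − 2.456 = 4.321 mm.

g ≈ 4.32 mm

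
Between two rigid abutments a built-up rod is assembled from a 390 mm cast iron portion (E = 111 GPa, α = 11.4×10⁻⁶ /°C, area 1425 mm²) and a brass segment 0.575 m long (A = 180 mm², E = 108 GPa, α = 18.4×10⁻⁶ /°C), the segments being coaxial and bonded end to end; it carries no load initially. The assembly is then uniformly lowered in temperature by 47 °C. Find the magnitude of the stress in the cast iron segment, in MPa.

σ ≈ 15.5 MPa (tensile)

Free thermal contraction of the whole bar: Σ αᵢΔT Lᵢ = 11.4×10⁻⁶×47×390 + 18.4×10⁻⁶×47×575 = 0.7062 mm.
The rigid supports impose zero overall length change; the single axial force P common to all segments must satisfy P Σ Lᵢ/(AᵢEᵢ) = δ_free.
The series flexibility is Σ Lᵢ/(AᵢEᵢ) = 390/(1425×111×10³) + 575/(180×108×10³) = 3.204×10⁻⁵ mm/N.
P = 0.7062 / 3.204×10⁻⁵ = 22040 N = 22.04 kN, tensile.
σ_{cast iron} = P / A = 22040 / 1425 = 15.47 MPa.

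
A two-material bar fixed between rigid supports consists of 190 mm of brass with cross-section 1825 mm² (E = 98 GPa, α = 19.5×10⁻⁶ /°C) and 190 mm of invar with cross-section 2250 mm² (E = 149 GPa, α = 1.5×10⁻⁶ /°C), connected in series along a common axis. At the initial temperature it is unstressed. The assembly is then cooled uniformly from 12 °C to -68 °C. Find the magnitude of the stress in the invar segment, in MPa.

Free thermal contraction of the whole bar: Σ αᵢΔT Lᵢ = 19.5×10⁻⁶×80×190 + 1.5×10⁻⁶×80×190 = 0.3192 mm.
Since the ends are fixed, an axial force P builds up, equal in every segment, with P · Σ Lᵢ/(AᵢEᵢ) = δ_free.
Σ Lᵢ/(AᵢEᵢ) = 190/(1825×98×10³) + 190/(2250×149×10³) = 1.629×10⁻⁶ mm/N.
P = 0.3192 / 1.629×10⁻⁶ = 195900 N = 195.9 kN, tensile.
σ_{invar} = P / A = 195900 / 2250 = 87.08 MPa.

σ ≈ 87.1 MPa (tensile)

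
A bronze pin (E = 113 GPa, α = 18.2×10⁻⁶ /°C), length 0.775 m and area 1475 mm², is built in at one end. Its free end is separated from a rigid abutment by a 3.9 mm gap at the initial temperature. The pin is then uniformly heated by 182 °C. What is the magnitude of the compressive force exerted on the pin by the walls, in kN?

P ≈ 0 kN

If the wall were absent the pin would grow by αΔT L = 18.2×10⁻⁶ × 182 × 775 = 2.567 mm.
This is smaller than the 3.9 mm clearance, so the pin expands freely without reaching the stop — the stress is zero.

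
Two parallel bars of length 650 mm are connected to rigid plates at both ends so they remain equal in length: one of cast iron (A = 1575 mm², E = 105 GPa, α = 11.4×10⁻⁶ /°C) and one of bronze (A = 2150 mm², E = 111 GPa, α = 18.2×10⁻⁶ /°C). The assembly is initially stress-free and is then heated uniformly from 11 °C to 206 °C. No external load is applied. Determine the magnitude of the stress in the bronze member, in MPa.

The bronze has the larger α, so on heating it would change length more than the cast iron if both were free. The rigid plates force a common final length, so the bronze is put into compression and the cast iron into tension, with equal and opposite forces P (no external load).
Setting the final lengths equal and cancelling L: (α₁ − α₂)ΔT = P/(A₁E₁) + P/(A₂E₂).
|α₁ − α₂|·ΔT = 6.8×10⁻⁶ × 195 = 0.001326.
1/(A₁E₁) + 1/(A₂E₂) = 1/(1575×105×10³) + 1/(2150×111×10³) = 1.024×10⁻⁸ N⁻¹.
So P = 0.001326 / 1.024×10⁻⁸ = 129.5 kN.
σ_{bronze} = P/A₂ = 129500/2150 = 60.25 MPa, compressive.

σ ≈ 60.2 MPa (compressive)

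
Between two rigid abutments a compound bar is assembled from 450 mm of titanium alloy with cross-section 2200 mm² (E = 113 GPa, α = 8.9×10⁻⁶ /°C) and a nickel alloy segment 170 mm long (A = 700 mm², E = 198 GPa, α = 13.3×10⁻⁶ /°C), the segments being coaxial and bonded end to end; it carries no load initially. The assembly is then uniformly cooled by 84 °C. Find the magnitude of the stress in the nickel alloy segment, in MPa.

σ ≈ 248 MPa (tensile)

Free thermal contraction of the whole bar: Σ αᵢΔT Lᵢ = 8.9×10⁻⁶×84×450 + 13.3×10⁻⁶×84×170 = 0.5263 mm.
The walls prevent any net length change, so an axial force P (same in every segment) develops. Compatibility: P · Σ Lᵢ/(AᵢEᵢ) = δ_free.
Σ Lᵢ/(AᵢEᵢ) = 450/(2200×113×10³) + 170/(700×198×10³) = 3.037×10⁻⁶ mm/N.
Hence P = δ_free / Σ(L/AE) = 0.5263/3.037×10⁻⁶ = 173.3 kN (tensile).
σ_{nickel alloy} = P / A = 173300 / 700 = 247.6 MPa.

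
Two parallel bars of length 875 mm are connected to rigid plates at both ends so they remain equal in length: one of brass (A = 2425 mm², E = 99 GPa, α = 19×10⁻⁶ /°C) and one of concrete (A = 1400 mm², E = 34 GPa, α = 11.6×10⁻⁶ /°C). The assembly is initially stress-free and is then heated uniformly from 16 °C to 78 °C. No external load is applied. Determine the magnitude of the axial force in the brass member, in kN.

Equilibrium of a rigid end plate with no external load gives equal and opposite internal forces ±P in the two members. Since α_{brass} > α_{concrete}, heating drives the brass into compression and the concrete into tension.
Equating the net (thermal + elastic) strains gives |α₁ − α₂|·ΔT = P·[1/(A₁E₁) + 1/(A₂E₂)].
|α₁ − α₂|·ΔT = 7.4×10⁻⁶ × 62 = 0.0004588.
1/(A₁E₁) + 1/(A₂E₂) = 1/(2425×99×10³) + 1/(1400×34×10³) = 2.517×10⁻⁸ N⁻¹.
So P = 0.0004588 / 2.517×10⁻⁸ = 18.23 kN.

P ≈ 18.2 kN (compressive in the brass)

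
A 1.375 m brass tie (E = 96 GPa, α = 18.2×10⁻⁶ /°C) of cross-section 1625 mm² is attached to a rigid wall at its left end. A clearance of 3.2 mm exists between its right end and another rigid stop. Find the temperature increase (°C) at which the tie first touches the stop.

Contact occurs when the free expansion equals the gap: αΔT L = 3.2 mm.
ΔT = 3.2 / (18.2×10⁻⁶ × 1375) = 127.9 °C.

ΔT ≈ 128 °C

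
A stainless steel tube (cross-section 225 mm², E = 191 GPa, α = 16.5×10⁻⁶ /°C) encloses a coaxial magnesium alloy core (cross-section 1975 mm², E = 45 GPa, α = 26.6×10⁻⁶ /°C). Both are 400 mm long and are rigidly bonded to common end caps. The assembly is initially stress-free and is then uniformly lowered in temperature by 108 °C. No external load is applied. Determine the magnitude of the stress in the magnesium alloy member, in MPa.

The magnesium alloy has the larger α, so on cooling it would change length more than the stainless steel if both were free. The rigid plates force a common final length, so the magnesium alloy is put into tension and the stainless steel into compression, with equal and opposite forces P (no external load).
Compatibility of the two members (thermal + elastic change equal): (α₁ − α₂)ΔT = P·[1/(A₁E₁) + 1/(A₂E₂)].
|α₁ − α₂|·ΔT = 10.1×10⁻⁶ × 108 = 0.001091.
1/(A₁E₁) + 1/(A₂E₂) = 1/(225×191×10³) + 1/(1975×45×10³) = 3.452×10⁻⁸ N⁻¹.
So P = 0.001091 / 3.452×10⁻⁸ = 31.6 kN.
σ_{magnesium alloy} = P/A₂ = 31600/1975 = 16 MPa, tensile.

σ ≈ 16 MPa (tensile)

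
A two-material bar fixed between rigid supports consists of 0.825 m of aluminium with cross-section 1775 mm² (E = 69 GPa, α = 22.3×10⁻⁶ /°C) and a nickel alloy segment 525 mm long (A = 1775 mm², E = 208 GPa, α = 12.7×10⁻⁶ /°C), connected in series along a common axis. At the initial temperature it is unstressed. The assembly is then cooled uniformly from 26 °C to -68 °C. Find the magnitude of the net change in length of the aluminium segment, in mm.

|ΔL| ≈ 0.216 mm

With the walls removed the bar would change length by δ_free = Σ αᵢΔT Lᵢ = 22.3×10⁻⁶×94×825 + 12.7×10⁻⁶×94×525 = 2.356 mm.
The rigid supports impose zero overall length change; the single axial force P common to all segments must satisfy P Σ Lᵢ/(AᵢEᵢ) = δ_free.
The series flexibility is Σ Lᵢ/(AᵢEᵢ) = 825/(1775×69×10³) + 525/(1775×208×10³) = 8.158×10⁻⁶ mm/N.
Hence P = δ_free / Σ(L/AE) = 2.356/8.158×10⁻⁶ = 288.8 kN (tensile).
For the aluminium segment, free thermal change = 22.3×10⁻⁶×94×825 = 1.729 mm and elastic change from P = 288800×825/(1775×69×10³) = 1.945 mm; these oppose, so the net change is 0.216 mm (segment lengthens).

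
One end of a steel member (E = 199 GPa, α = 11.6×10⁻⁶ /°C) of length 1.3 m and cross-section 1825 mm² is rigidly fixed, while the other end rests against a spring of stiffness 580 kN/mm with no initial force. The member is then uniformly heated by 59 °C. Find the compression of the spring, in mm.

Free thermal expansion: δ_free = αΔT L = 11.6×10⁻⁶ × 59 × 1300 = 0.8897 mm.
Let P be the compressive force at the spring. The member shortens elastically by PL/(AE) and the spring compresses by P/k; together these equal δ_free.
P [ L/(AE) + 1/k ] = δ_free → P [ 1300/(1825×199×10³) + 1/(580×10³) ] = 0.8897.
P = 0.8897 / 5.304×10⁻⁶ = 167800 N.
Spring compression = P/k = 167800/(580×10³) = 0.2892 mm.

δ ≈ 0.289 mm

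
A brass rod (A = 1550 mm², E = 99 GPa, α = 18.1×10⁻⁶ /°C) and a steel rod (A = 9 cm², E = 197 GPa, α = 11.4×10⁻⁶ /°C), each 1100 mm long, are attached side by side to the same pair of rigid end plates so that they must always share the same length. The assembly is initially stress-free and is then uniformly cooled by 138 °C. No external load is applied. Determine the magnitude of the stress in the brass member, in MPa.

The brass has the larger α, so on cooling it would change length more than the steel if both were free. The rigid plates force a common final length, so the brass is put into tension and the steel into compression, with equal and opposite forces P (no external load).
Compatibility of the two members (thermal + elastic change equal): (α₁ − α₂)ΔT = P·[1/(A₁E₁) + 1/(A₂E₂)].
|α₁ − α₂|·ΔT = 6.7×10⁻⁶ × 138 = 0.0009246.
1/(A₁E₁) + 1/(A₂E₂) = 1/(1550×99×10³) + 1/(900×197×10³) = 1.216×10⁻⁸ N⁻¹.
So P = 0.0009246 / 1.216×10⁻⁸ = 76.06 kN.
σ_{brass} = P/A₁ = 76060/1550 = 49.07 MPa, tensile.

σ ≈ 49.1 MPa (tensile)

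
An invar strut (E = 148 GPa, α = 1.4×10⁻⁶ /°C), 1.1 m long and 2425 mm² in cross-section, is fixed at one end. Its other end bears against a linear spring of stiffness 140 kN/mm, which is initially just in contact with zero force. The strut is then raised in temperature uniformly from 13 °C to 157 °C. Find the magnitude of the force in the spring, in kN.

P ≈ 21.7 kN

If the spring were absent the strut would lengthen by αΔT L = 1.4×10⁻⁶ × 144 × 1100 = 0.2218 mm.
Let P be the compressive force at the spring. The strut shortens elastically by PL/(AE) and the spring compresses by P/k; together these equal δ_free.
So P = δ_free / [L/(AE) + 1/k] = 0.2218 / [ 1100/(2425×148×10³) + 1/(140×10³) ].
P = 0.2218 / 1.021×10⁻⁵ = 21720 N.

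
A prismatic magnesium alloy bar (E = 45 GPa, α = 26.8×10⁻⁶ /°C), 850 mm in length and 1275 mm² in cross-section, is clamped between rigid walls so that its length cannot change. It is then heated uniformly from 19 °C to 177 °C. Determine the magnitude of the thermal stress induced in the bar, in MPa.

σ ≈ 191 MPa (compressive)

With length fixed, the mechanical strain must cancel the thermal strain αΔT = 26.8×10⁻⁶ × 158 = 4234.4×10⁻⁶.
The stress required to suppress this strain is σ = Eε = 45×10³ × 4234.4×10⁻⁶ = 190.5 MPa, compressive since the bar is trying to expand.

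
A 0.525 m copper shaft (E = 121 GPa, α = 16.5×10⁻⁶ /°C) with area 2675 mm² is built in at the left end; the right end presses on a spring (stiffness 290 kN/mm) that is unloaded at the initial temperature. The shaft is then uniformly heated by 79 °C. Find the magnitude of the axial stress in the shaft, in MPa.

σ ≈ 50.5 MPa (compressive)

The unrestrained thermal change is αΔT L = 16.5×10⁻⁶ × 79 × 525 = 0.6843 mm.
Let P be the compressive force at the spring. The shaft shortens elastically by PL/(AE) and the spring compresses by P/k; together these equal δ_free.
P [ L/(AE) + 1/k ] = δ_free → P [ 525/(2675×121×10³) + 1/(290×10³) ] = 0.6843.
P = 0.6843 / 5.07×10⁻⁶ = 135000 N.
σ = P/A = 135000/2675 = 50.46 MPa.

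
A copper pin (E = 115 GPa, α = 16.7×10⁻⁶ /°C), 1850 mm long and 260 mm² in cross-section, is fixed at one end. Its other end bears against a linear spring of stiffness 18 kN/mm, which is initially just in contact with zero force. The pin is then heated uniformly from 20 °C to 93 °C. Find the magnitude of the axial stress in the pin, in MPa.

σ ≈ 73.9 MPa (compressive)

Free thermal expansion: δ_free = αΔT L = 16.7×10⁻⁶ × 73 × 1850 = 2.255 mm.
Let P be the compressive force at the spring. The pin shortens elastically by PL/(AE) and the spring compresses by P/k; together these equal δ_free.
So P = δ_free / [L/(AE) + 1/k] = 2.255 / [ 1850/(260×115×10³) + 1/(18×10³) ].
P = 2.255 / 0.0001174 = 19210 N.
σ = P/A = 19210/260 = 73.87 MPa.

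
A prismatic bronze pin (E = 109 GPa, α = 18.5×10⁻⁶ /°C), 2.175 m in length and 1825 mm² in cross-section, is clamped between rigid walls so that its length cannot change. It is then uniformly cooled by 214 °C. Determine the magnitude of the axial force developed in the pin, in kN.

Full restraint means ε = 0, so the stress is σ = EαΔT = 109×10³ × 18.5×10⁻⁶ × 214 = 431.5 MPa.
Then P = σA = 431.5 × 1825 mm² = 787.5 kN, tensile.

P ≈ 788 kN (tensile)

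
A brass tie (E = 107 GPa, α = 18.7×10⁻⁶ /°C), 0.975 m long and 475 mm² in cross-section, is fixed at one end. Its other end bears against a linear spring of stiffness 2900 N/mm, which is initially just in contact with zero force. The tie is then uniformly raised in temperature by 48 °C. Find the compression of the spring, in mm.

δ ≈ 0.829 mm

If the spring were absent the tie would lengthen by αΔT L = 18.7×10⁻⁶ × 48 × 975 = 0.8752 mm.
Let P be the compressive force at the spring. The tie shortens elastically by PL/(AE) and the spring compresses by P/k; together these equal δ_free.
So P = δ_free / [L/(AE) + 1/k] = 0.8752 / [ 975/(475×107×10³) + 1/(2900) ].
P = 0.8752 / 0.000364 = 2404 N.
Spring compression = P/k = 2404/(2900) = 0.829 mm.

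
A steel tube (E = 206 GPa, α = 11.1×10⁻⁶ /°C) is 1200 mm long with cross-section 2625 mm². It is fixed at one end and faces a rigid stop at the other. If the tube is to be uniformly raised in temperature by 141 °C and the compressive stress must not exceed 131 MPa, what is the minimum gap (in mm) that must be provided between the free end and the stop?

With no wall the tube would lengthen by αΔT L = 11.1×10⁻⁶ × 141 × 1200 = 1.878 mm.
A stress of 131 MPa corresponds to the wall pushing the tube back by σL/E = 131×1200/(206×10³) = 0.7631 mm.
The gap must absorb the remainder: g_min = 1.878 − 0.7631 = 1.115 mm.

g ≈ 1.12 mm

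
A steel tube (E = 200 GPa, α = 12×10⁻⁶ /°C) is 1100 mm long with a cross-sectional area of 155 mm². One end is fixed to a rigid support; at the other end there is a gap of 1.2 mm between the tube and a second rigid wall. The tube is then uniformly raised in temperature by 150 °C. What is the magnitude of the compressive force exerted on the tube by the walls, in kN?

P ≈ 22 kN

Free thermal elongation = αΔT L = 12×10⁻⁶ × 150 × 1100 = 1.98 mm.
This exceeds the 1.2 mm gap, so the wall pushes back. The portion of expansion that must be recovered elastically is δ_free − gap = 1.98 − 1.2 = 0.78 mm.
So σ = E(δ_free − g)/L = 200×10³ × 0.78/1100 = 141.8 MPa.
P = σA = 141.8 × 155 = 21.98 kN.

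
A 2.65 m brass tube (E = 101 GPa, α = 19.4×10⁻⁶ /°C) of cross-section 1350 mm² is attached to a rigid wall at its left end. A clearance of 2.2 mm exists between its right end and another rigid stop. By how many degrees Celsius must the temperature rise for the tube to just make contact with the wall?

ΔT ≈ 42.8 °C

Contact occurs when the free expansion equals the gap: αΔT L = 2.2 mm.
So ΔT = g/(αL) = 2.2/(19.4×10⁻⁶ × 2650) = 42.79 °C.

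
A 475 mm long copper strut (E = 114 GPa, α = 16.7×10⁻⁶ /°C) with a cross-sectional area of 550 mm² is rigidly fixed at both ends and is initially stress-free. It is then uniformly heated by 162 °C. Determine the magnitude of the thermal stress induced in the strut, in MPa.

With length fixed, the mechanical strain must cancel the thermal strain αΔT = 16.7×10⁻⁶ × 162 = 2705.4×10⁻⁶.
Hence σ = E·αΔT = 114×10³ × 2705.4×10⁻⁶ = 308.4 MPa, compressive.

σ ≈ 308 MPa (compressive)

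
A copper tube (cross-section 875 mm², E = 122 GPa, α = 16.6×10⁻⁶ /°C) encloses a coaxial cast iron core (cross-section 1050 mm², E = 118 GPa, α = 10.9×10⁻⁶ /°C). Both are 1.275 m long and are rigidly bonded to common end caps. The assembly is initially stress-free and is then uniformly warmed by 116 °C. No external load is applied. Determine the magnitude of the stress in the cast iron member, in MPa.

σ ≈ 36.1 MPa (tensile)

Both members must finish at the same length. With the larger α, the copper tends to over-expand; the plates restrain it, putting the copper in compression and the cast iron in tension. With no external load the two internal forces are equal and opposite, magnitude P.
Setting the final lengths equal and cancelling L: (α₁ − α₂)ΔT = P/(A₁E₁) + P/(A₂E₂).
|α₁ − α₂|·ΔT = 5.7×10⁻⁶ × 116 = 0.0006612.
1/(A₁E₁) + 1/(A₂E₂) = 1/(875×122×10³) + 1/(1050×118×10³) = 1.744×10⁻⁸ N⁻¹.
So P = 0.0006612 / 1.744×10⁻⁸ = 37.92 kN.
σ_{cast iron} = P/A₂ = 37920/1050 = 36.11 MPa, tensile.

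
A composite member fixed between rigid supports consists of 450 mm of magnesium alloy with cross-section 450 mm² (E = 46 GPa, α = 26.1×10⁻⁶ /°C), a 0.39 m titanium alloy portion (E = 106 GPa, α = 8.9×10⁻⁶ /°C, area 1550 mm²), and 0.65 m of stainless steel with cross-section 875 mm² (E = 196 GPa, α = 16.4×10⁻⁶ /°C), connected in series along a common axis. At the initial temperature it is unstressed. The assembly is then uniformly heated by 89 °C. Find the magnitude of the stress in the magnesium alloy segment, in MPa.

With the walls removed the bar would change length by δ_free = Σ αᵢΔT Lᵢ = 26.1×10⁻⁶×89×450 + 8.9×10⁻⁶×89×390 + 16.4×10⁻⁶×89×650 = 2.303 mm.
Since the ends are fixed, an axial force P builds up, equal in every segment, with P · Σ Lᵢ/(AᵢEᵢ) = δ_free.
The series flexibility is Σ Lᵢ/(AᵢEᵢ) = 450/(450×46×10³) + 390/(1550×106×10³) + 650/(875×196×10³) = 2.79×10⁻⁵ mm/N.
So P = 2.303 / 2.79×10⁻⁵ = 82.53 kN, compressive.
σ_{magnesium alloy} = P / A = 82530 / 450 = 183.4 MPa.

σ ≈ 183 MPa (compressive)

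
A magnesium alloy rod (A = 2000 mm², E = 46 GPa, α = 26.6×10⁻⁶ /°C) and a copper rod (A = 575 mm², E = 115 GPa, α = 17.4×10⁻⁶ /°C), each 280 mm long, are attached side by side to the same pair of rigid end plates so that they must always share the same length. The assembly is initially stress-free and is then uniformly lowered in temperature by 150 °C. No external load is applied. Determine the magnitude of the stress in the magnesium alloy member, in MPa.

Equilibrium of a rigid end plate with no external load gives equal and opposite internal forces ±P in the two members. Since α_{magnesium alloy} > α_{copper}, cooling drives the magnesium alloy into tension and the copper into compression.
Equating the net (thermal + elastic) strains gives |α₁ − α₂|·ΔT = P·[1/(A₁E₁) + 1/(A₂E₂)].
|α₁ − α₂|·ΔT = 9.2×10⁻⁶ × 150 = 0.00138.
1/(A₁E₁) + 1/(A₂E₂) = 1/(2000×46×10³) + 1/(575×115×10³) = 2.599×10⁻⁸ N⁻¹.
P = 0.00138 / 2.599×10⁻⁸ = 53090 N = 53.09 kN.
σ_{magnesium alloy} = P/A₁ = 53090/2000 = 26.55 MPa, tensile.

σ ≈ 26.5 MPa (tensile)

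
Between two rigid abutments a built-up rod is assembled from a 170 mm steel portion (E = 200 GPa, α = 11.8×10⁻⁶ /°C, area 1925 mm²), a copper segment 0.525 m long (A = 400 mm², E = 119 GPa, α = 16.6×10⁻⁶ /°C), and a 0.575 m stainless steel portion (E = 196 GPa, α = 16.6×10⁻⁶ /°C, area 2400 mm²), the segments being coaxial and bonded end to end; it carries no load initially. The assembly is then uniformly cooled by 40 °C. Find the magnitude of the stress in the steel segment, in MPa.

σ ≈ 33.2 MPa (tensile)

If the supports were absent, the total length change would be Σ αᵢΔT Lᵢ = 11.8×10⁻⁶×40×170 + 16.6×10⁻⁶×40×525 + 16.6×10⁻⁶×40×575 = 0.8106 mm.
The rigid supports impose zero overall length change; the single axial force P common to all segments must satisfy P Σ Lᵢ/(AᵢEᵢ) = δ_free.
Σ Lᵢ/(AᵢEᵢ) = 170/(1925×200×10³) + 525/(400×119×10³) + 575/(2400×196×10³) = 1.269×10⁻⁵ mm/N.
So P = 0.8106 / 1.269×10⁻⁵ = 63.86 kN, tensile.
σ_{steel} = P / A = 63860 / 1925 = 33.18 MPa.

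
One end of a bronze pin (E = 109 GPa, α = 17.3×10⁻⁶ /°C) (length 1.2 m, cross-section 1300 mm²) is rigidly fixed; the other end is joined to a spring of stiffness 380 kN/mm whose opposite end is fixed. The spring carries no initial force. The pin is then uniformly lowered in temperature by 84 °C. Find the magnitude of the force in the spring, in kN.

Free thermal contraction: δ_free = αΔT L = 17.3×10⁻⁶ × 84 × 1200 = 1.744 mm.
With a force P in the spring, the elastic change of the pin is PL/(AE) and that of the spring is P/k; compatibility requires their sum to equal δ_free.
So P = δ_free / [L/(AE) + 1/k] = 1.744 / [ 1200/(1300×109×10³) + 1/(380×10³) ].
P = 1.744 / 1.11×10⁻⁵ = 157100 N.

P ≈ 157 kN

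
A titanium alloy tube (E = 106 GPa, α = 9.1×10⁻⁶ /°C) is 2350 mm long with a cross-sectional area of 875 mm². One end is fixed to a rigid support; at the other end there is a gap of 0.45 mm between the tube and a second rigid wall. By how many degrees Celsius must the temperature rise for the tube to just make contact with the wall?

ΔT ≈ 21 °C

The gap closes when αΔT L = 0.45 mm, since the tube is still unstressed at that instant.
ΔT = 0.45 / (9.1×10⁻⁶ × 2350) = 21.04 °C.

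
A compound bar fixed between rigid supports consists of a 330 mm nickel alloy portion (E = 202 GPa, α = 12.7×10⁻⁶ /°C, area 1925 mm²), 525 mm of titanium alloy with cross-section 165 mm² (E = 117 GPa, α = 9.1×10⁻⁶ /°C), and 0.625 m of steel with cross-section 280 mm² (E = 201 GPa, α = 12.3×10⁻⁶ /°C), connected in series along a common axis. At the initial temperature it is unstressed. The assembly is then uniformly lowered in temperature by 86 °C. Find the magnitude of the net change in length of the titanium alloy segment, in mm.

With the walls removed the bar would change length by δ_free = Σ αᵢΔT Lᵢ = 12.7×10⁻⁶×86×330 + 9.1×10⁻⁶×86×525 + 12.3×10⁻⁶×86×625 = 1.432 mm.
The rigid supports impose zero overall length change; the single axial force P common to all segments must satisfy P Σ Lᵢ/(AᵢEᵢ) = δ_free.
Σ Lᵢ/(AᵢEᵢ) = 330/(1925×202×10³) + 525/(165×117×10³) + 625/(280×201×10³) = 3.915×10⁻⁵ mm/N.
So P = 1.432 / 3.915×10⁻⁵ = 36.59 kN, tensile.
For the titanium alloy segment, free thermal change = 9.1×10⁻⁶×86×525 = 0.4109 mm and elastic change from P = 36590×525/(165×117×10³) = 0.995 mm; these oppose, so the net change is 0.584 mm (segment lengthens).

|ΔL| ≈ 0.584 mm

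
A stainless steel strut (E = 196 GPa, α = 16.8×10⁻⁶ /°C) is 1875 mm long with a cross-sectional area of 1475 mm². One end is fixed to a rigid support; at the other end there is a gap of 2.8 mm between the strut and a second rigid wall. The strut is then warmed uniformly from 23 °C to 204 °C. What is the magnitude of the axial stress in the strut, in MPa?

σ ≈ 303 MPa (compressive)

If the wall were absent the strut would grow by αΔT L = 16.8×10⁻⁶ × 181 × 1875 = 5.701 mm.
After closing the 2.8 mm clearance, 5.701 − 2.8 = 2.901 mm of expansion remains to be suppressed by the wall.
So σ = E(δ_free − g)/L = 196×10³ × 2.901/1875 = 303.3 MPa.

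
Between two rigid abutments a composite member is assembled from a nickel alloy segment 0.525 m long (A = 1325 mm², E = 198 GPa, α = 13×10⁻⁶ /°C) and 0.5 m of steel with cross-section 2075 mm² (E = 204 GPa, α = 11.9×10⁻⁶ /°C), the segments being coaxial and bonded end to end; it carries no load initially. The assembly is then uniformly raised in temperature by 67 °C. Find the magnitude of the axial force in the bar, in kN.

Free thermal expansion of the whole bar: Σ αᵢΔT Lᵢ = 13×10⁻⁶×67×525 + 11.9×10⁻⁶×67×500 = 0.8559 mm.
The walls prevent any net length change, so an axial force P (same in every segment) develops. Compatibility: P · Σ Lᵢ/(AᵢEᵢ) = δ_free.
Σ Lᵢ/(AᵢEᵢ) = 525/(1325×198×10³) + 500/(2075×204×10³) = 3.182×10⁻⁶ mm/N.
Hence P = δ_free / Σ(L/AE) = 0.8559/3.182×10⁻⁶ = 269 kN (compressive).

P ≈ 269 kN (compressive)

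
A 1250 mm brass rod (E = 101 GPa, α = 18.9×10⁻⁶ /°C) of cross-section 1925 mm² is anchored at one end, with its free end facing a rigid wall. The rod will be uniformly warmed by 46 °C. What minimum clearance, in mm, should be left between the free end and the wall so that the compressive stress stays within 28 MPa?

With no wall the rod would lengthen by αΔT L = 18.9×10⁻⁶ × 46 × 1250 = 1.087 mm.
A stress of 28 MPa corresponds to the wall pushing the rod back by σL/E = 28×1250/(101×10³) = 0.3465 mm.
So the gap has to take up the difference, g_min = δ_free − σL/E = 1.087 − 0.3465 = 0.7402 mm.

g ≈ 0.74 mm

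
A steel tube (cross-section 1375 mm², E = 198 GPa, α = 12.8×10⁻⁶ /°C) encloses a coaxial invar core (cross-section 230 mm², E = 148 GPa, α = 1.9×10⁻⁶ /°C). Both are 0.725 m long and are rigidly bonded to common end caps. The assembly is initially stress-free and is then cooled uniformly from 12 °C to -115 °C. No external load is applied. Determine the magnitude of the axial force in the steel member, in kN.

The steel has the larger α, so on cooling it would change length more than the invar if both were free. The rigid plates force a common final length, so the steel is put into tension and the invar into compression, with equal and opposite forces P (no external load).
Compatibility of the two members (thermal + elastic change equal): (α₁ − α₂)ΔT = P·[1/(A₁E₁) + 1/(A₂E₂)].
|α₁ − α₂|·ΔT = 10.9×10⁻⁶ × 127 = 0.001384.
1/(A₁E₁) + 1/(A₂E₂) = 1/(1375×198×10³) + 1/(230×148×10³) = 3.305×10⁻⁸ N⁻¹.
So P = 0.001384 / 3.305×10⁻⁸ = 41.88 kN.

P ≈ 41.9 kN (tensile in the steel)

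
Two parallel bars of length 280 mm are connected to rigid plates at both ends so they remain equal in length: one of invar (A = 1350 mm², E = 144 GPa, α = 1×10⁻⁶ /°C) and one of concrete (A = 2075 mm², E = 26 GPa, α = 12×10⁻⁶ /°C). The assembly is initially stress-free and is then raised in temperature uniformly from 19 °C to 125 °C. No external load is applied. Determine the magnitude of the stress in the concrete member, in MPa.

Equilibrium of a rigid end plate with no external load gives equal and opposite internal forces ±P in the two members. Since α_{concrete} > α_{invar}, heating drives the concrete into compression and the invar into tension.
Equating the net (thermal + elastic) strains gives |α₁ − α₂|·ΔT = P·[1/(A₁E₁) + 1/(A₂E₂)].
|α₁ − α₂|·ΔT = 11×10⁻⁶ × 106 = 0.001166.
1/(A₁E₁) + 1/(A₂E₂) = 1/(1350×144×10³) + 1/(2075×26×10³) = 2.368×10⁻⁸ N⁻¹.
P = 0.001166 / 2.368×10⁻⁸ = 49240 N = 49.24 kN.
σ_{concrete} = P/A₂ = 49240/2075 = 23.73 MPa, compressive.

σ ≈ 23.7 MPa (compressive)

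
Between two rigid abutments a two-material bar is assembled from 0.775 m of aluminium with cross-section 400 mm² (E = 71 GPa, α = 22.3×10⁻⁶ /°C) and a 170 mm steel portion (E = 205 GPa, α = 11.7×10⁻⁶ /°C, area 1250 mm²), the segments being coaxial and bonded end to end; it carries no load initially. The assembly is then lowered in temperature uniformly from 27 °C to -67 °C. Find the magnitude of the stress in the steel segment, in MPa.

σ ≈ 51.8 MPa (tensile)

With the walls removed the bar would change length by δ_free = Σ αᵢΔT Lᵢ = 22.3×10⁻⁶×94×775 + 11.7×10⁻⁶×94×170 = 1.812 mm.
The walls prevent any net length change, so an axial force P (same in every segment) develops. Compatibility: P · Σ Lᵢ/(AᵢEᵢ) = δ_free.
Σ Lᵢ/(AᵢEᵢ) = 775/(400×71×10³) + 170/(1250×205×10³) = 2.795×10⁻⁵ mm/N.
So P = 1.812 / 2.795×10⁻⁵ = 64.81 kN, tensile.
σ_{steel} = P / A = 64810 / 1250 = 51.85 MPa.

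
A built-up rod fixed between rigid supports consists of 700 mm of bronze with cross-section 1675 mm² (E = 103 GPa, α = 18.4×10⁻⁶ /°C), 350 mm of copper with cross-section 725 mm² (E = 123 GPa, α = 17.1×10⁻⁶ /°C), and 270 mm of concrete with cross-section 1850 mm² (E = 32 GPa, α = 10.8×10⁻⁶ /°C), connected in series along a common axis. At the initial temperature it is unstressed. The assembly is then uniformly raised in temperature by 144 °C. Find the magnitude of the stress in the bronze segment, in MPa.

If the supports were absent, the total length change would be Σ αᵢΔT Lᵢ = 18.4×10⁻⁶×144×700 + 17.1×10⁻⁶×144×350 + 10.8×10⁻⁶×144×270 = 3.136 mm.
The rigid supports impose zero overall length change; the single axial force P common to all segments must satisfy P Σ Lᵢ/(AᵢEᵢ) = δ_free.
Σ Lᵢ/(AᵢEᵢ) = 700/(1675×103×10³) + 350/(725×123×10³) + 270/(1850×32×10³) = 1.254×10⁻⁵ mm/N.
Hence P = δ_free / Σ(L/AE) = 3.136/1.254×10⁻⁵ = 250.1 kN (compressive).
σ_{bronze} = P / A = 250100 / 1675 = 149.3 MPa.

σ ≈ 149 MPa (compressive)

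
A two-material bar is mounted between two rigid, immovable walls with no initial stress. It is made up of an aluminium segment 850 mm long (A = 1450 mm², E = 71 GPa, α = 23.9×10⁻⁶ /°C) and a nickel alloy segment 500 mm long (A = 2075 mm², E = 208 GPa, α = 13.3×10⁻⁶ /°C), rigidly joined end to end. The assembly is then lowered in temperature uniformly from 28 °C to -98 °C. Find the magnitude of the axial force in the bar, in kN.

If the supports were absent, the total length change would be Σ αᵢΔT Lᵢ = 23.9×10⁻⁶×126×850 + 13.3×10⁻⁶×126×500 = 3.398 mm.
Since the ends are fixed, an axial force P builds up, equal in every segment, with P · Σ Lᵢ/(AᵢEᵢ) = δ_free.
Σ Lᵢ/(AᵢEᵢ) = 850/(1450×71×10³) + 500/(2075×208×10³) = 9.415×10⁻⁶ mm/N.
P = 3.398 / 9.415×10⁻⁶ = 360900 N = 360.9 kN, tensile.

P ≈ 361 kN (tensile)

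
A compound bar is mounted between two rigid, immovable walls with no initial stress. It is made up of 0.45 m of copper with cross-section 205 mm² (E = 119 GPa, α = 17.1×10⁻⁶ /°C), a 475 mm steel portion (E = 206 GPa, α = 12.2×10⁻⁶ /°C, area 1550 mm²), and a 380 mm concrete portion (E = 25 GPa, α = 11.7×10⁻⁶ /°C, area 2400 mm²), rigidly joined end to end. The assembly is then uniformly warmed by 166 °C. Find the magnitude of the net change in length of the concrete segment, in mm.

|ΔL| ≈ 0.0202 mm

With the walls removed the bar would change length by δ_free = Σ αᵢΔT Lᵢ = 17.1×10⁻⁶×166×450 + 12.2×10⁻⁶×166×475 + 11.7×10⁻⁶×166×380 = 2.977 mm.
The rigid supports impose zero overall length change; the single axial force P common to all segments must satisfy P Σ Lᵢ/(AᵢEᵢ) = δ_free.
The series flexibility is Σ Lᵢ/(AᵢEᵢ) = 450/(205×119×10³) + 475/(1550×206×10³) + 380/(2400×25×10³) = 2.627×10⁻⁵ mm/N.
Hence P = δ_free / Σ(L/AE) = 2.977/2.627×10⁻⁵ = 113.3 kN (compressive).
For the concrete segment, free thermal change = 11.7×10⁻⁶×166×380 = 0.738 mm and elastic change from P = 113300×380/(2400×25×10³) = 0.7179 mm; these oppose, so the net change is 0.0202 mm (segment lengthens).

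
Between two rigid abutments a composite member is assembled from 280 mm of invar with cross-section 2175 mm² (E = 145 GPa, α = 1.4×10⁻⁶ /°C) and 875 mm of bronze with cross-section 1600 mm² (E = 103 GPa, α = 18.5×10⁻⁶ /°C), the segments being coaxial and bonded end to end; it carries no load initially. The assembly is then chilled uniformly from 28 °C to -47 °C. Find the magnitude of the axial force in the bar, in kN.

With the walls removed the bar would change length by δ_free = Σ αᵢΔT Lᵢ = 1.4×10⁻⁶×75×280 + 18.5×10⁻⁶×75×875 = 1.243 mm.
Since the ends are fixed, an axial force P builds up, equal in every segment, with P · Σ Lᵢ/(AᵢEᵢ) = δ_free.
The series flexibility is Σ Lᵢ/(AᵢEᵢ) = 280/(2175×145×10³) + 875/(1600×103×10³) = 6.197×10⁻⁶ mm/N.
P = 1.243 / 6.197×10⁻⁶ = 200600 N = 200.6 kN, tensile.

P ≈ 201 kN (tensile)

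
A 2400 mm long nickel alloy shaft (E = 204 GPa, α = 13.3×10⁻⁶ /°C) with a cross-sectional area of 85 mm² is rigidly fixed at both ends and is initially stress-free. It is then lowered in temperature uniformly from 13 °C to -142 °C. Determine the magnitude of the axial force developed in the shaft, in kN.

With zero net strain, σ = E·αΔT = 204 GPa × 13.3×10⁻⁶ × 155 = 420.5 MPa.
Axial force P = σA = 420.5 × 85 = 35750 N = 35.75 kN, tensile.

P ≈ 35.7 kN (tensile)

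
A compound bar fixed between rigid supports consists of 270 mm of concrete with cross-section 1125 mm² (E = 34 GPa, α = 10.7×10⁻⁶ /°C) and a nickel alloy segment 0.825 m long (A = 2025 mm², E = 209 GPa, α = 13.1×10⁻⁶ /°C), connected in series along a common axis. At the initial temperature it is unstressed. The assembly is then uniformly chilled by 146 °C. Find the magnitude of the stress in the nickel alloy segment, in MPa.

σ ≈ 110 MPa (tensile)

With the walls removed the bar would change length by δ_free = Σ αᵢΔT Lᵢ = 10.7×10⁻⁶×146×270 + 13.1×10⁻⁶×146×825 = 2 mm.
Since the ends are fixed, an axial force P builds up, equal in every segment, with P · Σ Lᵢ/(AᵢEᵢ) = δ_free.
Σ Lᵢ/(AᵢEᵢ) = 270/(1125×34×10³) + 825/(2025×209×10³) = 9.008×10⁻⁶ mm/N.
Hence P = δ_free / Σ(L/AE) = 2/9.008×10⁻⁶ = 222 kN (tensile).
σ_{nickel alloy} = P / A = 222000 / 2025 = 109.6 MPa.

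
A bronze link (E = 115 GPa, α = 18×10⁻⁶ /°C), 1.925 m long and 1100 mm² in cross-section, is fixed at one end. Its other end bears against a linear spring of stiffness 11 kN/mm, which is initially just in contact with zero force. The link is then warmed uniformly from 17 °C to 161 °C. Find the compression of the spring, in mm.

Free thermal expansion: δ_free = αΔT L = 18×10⁻⁶ × 144 × 1925 = 4.99 mm.
Let P be the compressive force at the spring. The link shortens elastically by PL/(AE) and the spring compresses by P/k; together these equal δ_free.
P [ L/(AE) + 1/k ] = δ_free → P [ 1925/(1100×115×10³) + 1/(11×10³) ] = 4.99.
P = 4.99 / 0.0001061 = 47020 N.
Spring compression = P/k = 47020/(11×10³) = 4.274 mm.

δ ≈ 4.27 mm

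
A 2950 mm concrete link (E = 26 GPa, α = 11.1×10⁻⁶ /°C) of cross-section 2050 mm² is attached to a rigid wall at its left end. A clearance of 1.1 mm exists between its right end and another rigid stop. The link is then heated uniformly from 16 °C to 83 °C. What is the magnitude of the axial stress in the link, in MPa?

σ ≈ 9.64 MPa (compressive)

Unrestrained expansion: δ_free = αΔT L = 11.1×10⁻⁶ × 67 × 2950 = 2.194 mm.
This exceeds the 1.1 mm gap, so the wall pushes back. The portion of expansion that must be recovered elastically is δ_free − gap = 2.194 − 1.1 = 1.094 mm.
Compatibility: PL/(AE) = 1.094 mm, so σ = P/A = E × (1.094/2950) = 9.641 MPa.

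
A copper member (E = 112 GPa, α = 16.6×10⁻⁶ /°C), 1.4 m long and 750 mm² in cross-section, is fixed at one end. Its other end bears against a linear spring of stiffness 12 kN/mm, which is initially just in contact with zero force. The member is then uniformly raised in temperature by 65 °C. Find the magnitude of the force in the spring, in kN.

P ≈ 15.1 kN

Free thermal expansion: δ_free = αΔT L = 16.6×10⁻⁶ × 65 × 1400 = 1.511 mm.
Let P be the compressive force at the spring. The member shortens elastically by PL/(AE) and the spring compresses by P/k; together these equal δ_free.
So P = δ_free / [L/(AE) + 1/k] = 1.511 / [ 1400/(750×112×10³) + 1/(12×10³) ].
P = 1.511 / 0.0001 = 15110 N.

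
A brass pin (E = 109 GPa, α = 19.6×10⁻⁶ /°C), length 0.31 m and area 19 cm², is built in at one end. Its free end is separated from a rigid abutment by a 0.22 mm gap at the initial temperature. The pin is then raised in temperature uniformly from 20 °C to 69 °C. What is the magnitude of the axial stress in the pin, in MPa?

σ ≈ 27.3 MPa (compressive)

Unrestrained expansion: δ_free = αΔT L = 19.6×10⁻⁶ × 49 × 310 = 0.2977 mm.
This exceeds the 0.22 mm gap, so the wall pushes back. The portion of expansion that must be recovered elastically is δ_free − gap = 0.2977 − 0.22 = 0.07772 mm.
That suppressed elongation corresponds to σ = E·Δ/L = 109×10³ × 0.07772/310 = 27.33 MPa.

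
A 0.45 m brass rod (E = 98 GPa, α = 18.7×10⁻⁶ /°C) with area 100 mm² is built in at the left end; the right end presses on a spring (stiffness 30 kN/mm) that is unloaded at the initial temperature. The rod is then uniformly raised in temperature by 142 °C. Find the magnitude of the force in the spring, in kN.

P ≈ 15.1 kN

The unrestrained thermal change is αΔT L = 18.7×10⁻⁶ × 142 × 450 = 1.195 mm.
With a force P in the spring, the elastic change of the rod is PL/(AE) and that of the spring is P/k; compatibility requires their sum to equal δ_free.
P [ L/(AE) + 1/k ] = δ_free → P [ 450/(100×98×10³) + 1/(30×10³) ] = 1.195.
P = 1.195 / 7.925×10⁻⁵ = 15080 N.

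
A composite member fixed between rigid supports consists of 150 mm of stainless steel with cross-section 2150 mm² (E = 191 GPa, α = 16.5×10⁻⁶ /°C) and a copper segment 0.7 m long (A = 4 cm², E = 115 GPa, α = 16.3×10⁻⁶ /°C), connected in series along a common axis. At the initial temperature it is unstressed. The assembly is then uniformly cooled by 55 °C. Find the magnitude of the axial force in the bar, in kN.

P ≈ 49 kN (tensile)

Free thermal contraction of the whole bar: Σ αᵢΔT Lᵢ = 16.5×10⁻⁶×55×150 + 16.3×10⁻⁶×55×700 = 0.7637 mm.
Since the ends are fixed, an axial force P builds up, equal in every segment, with P · Σ Lᵢ/(AᵢEᵢ) = δ_free.
The series flexibility is Σ Lᵢ/(AᵢEᵢ) = 150/(2150×191×10³) + 700/(400×115×10³) = 1.558×10⁻⁵ mm/N.
Hence P = δ_free / Σ(L/AE) = 0.7637/1.558×10⁻⁵ = 49.01 kN (tensile).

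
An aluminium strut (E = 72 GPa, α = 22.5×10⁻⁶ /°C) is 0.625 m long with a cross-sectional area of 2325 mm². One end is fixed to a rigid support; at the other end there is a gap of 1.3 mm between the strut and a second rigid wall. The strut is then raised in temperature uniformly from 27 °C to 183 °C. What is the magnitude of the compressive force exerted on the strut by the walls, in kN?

If the wall were absent the strut would grow by αΔT L = 22.5×10⁻⁶ × 156 × 625 = 2.194 mm.
This exceeds the 1.3 mm gap, so the wall pushes back. The portion of expansion that must be recovered elastically is δ_free − gap = 2.194 − 1.3 = 0.8937 mm.
That suppressed elongation corresponds to σ = E·Δ/L = 72×10³ × 0.8937/625 = 103 MPa.
Force on the wall = σA = 103 × 2325 mm² = 239.4 kN.

P ≈ 239 kN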